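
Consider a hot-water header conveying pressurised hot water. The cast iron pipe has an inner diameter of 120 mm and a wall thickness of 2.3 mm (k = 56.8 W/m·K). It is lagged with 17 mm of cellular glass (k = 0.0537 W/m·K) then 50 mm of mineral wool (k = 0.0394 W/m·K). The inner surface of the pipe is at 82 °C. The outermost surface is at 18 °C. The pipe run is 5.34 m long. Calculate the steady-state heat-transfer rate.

Per-layer cylindrical resistances, series-summed:
R_cast iron pipe wall = ln(62.3/60)/(2π×56.8×5.34) = 1.974×10^-5 K/W
R_cellular glass = ln(79.3/62.3)/(2π×0.0537×5.34) = 0.1339 K/W
R_mineral wool = ln(129.3/79.3)/(2π×0.0394×5.34) = 0.3698 K/W
R_total = 0.5038 K/W
Q = ΔT/R_total = 64/0.5038

Q ≈ 127 W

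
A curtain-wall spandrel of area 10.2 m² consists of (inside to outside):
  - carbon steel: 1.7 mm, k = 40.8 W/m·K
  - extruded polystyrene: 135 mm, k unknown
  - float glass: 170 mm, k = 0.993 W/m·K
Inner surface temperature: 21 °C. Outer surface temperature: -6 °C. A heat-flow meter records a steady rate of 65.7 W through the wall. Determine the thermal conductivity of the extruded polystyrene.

k ≈ 0.0336 W/(m·K)

Treating each layer as a thermal resistance in series:
R_carbon steel = L/(kA) = 0.0017/(40.8×10.2) = 4.085×10^-6 K/W
R_float glass = L/(kA) = 0.17/(0.993×10.2) = 0.01678 K/W
Sum of known resistances R_other = 0.01679 K/W
Total R = ΔT/Q = 27/65.7 = 0.411 K/W
R_extruded polystyrene = R_total − R_other = 0.3942 K/W
k = L/(R·A) = 0.135/(0.3942×10.2)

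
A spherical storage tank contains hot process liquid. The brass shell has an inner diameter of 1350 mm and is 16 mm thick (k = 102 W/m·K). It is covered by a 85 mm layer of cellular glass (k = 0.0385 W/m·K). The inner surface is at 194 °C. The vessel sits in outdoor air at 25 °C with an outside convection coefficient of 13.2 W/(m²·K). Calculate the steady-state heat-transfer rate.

Q ≈ 500 W

For a spherical shell R = (1/r₁ − 1/r₂)/(4πk); film R = 1/(h·4πr²). In series:
R_brass shell = (1/0.675 − 1/0.691)/(4π×102) = 2.676×10^-5 K/W
R_cellular glass = (1/0.691 − 1/0.776)/(4π×0.0385) = 0.3276 K/W
R_outer film = 1/(h·4πr_o²) = 1/(13.2×4π×0.776²) = 0.01001 K/W
R_total = 0.3377 K/W
Q = ΔT/R_total = 169/0.3377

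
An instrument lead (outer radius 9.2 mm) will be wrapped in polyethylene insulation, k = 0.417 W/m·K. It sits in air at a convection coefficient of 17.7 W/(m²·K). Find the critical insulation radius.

For a cylinder r_cr = k/h = 0.417/17.7
r_cr = 23.6 mm; since the bare radius (9.2 mm) is below r_cr, adding a thin layer of insulation will *increase* heat loss.

r_cr ≈ 23.6 mm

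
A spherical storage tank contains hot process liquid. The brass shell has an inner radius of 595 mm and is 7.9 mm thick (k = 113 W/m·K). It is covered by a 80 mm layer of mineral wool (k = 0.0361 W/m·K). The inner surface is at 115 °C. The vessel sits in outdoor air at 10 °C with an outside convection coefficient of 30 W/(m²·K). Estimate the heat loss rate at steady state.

For a spherical shell R = (1/r₁ − 1/r₂)/(4πk); film R = 1/(h·4πr²). In series:
R_brass shell = (1/0.595 − 1/0.6029)/(4π×113) = 1.551×10^-5 K/W
R_mineral wool = (1/0.6029 − 1/0.6829)/(4π×0.0361) = 0.4283 K/W
R_outer film = 1/(h·4πr_o²) = 1/(30×4π×0.6829²) = 0.005688 K/W
R_total = 0.434 K/W
Q = ΔT/R_total = 105/0.434

Q ≈ 242 W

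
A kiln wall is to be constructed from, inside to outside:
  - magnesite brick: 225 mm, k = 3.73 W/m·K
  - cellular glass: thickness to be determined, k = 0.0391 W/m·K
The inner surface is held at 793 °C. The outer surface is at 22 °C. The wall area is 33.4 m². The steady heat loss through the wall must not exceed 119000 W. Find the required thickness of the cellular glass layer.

L ≈ 6.1 mm

Series thermal resistances:
R_magnesite brick = L/(kA) = 0.225/(3.73×33.4) = 0.001806 K/W
Sum of the known resistances R_other = 0.001806 K/W
Required total resistance R_tot = ΔT/Q_allow = 771/119000 = 0.006479 K/W
R_cellular glass = R_tot − R_other = 0.004673 K/W
L = R·k·A = 0.004673×0.0391×33.4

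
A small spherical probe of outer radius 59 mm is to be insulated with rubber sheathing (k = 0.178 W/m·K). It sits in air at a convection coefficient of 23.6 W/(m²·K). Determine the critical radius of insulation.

r_cr ≈ 15.1 mm

For a sphere r_cr = 2k/h = 2×0.178/23.6
r_cr = 15.1 mm; since the bare radius (59 mm) is above r_cr, any added insulation will reduce heat loss.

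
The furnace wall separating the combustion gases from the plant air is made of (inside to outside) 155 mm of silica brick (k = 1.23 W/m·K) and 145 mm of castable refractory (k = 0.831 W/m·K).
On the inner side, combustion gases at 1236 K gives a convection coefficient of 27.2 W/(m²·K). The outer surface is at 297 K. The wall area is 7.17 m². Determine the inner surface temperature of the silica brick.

T ≈ 1130 K

Thermal resistances in series:
R_inner film = 1/(h_i·A) = 1/(27.2×7.17) = 0.005128 K/W
R_silica brick = L/(kA) = 0.155/(1.23×7.17) = 0.01758 K/W
R_castable refractory = L/(kA) = 0.145/(0.831×7.17) = 0.02434 K/W
R_total = 0.04704 K/W;  Q = ΔT/R_total = 939/0.04704 = 19960 W
T_interface = T_inner − Q·ΣR(inner→interface) = 1236 − 20000×0.005128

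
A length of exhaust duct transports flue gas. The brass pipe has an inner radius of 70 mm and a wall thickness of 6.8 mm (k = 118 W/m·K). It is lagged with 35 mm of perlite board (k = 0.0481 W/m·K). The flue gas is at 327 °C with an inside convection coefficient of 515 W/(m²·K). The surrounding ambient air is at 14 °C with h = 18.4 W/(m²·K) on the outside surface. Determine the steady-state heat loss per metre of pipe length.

q′ ≈ 236 W/m

Radial resistances (cylindrical: R_cond = ln(r_o/r_i)/(2πkL), R_conv = 1/(h·2πrL)):
R_inner film = 1/(h_i·2πr₁L) = 1/(515×2π×0.07×1) = 0.004415 K/W
R_brass pipe wall = ln(76.8/70)/(2π×118×1) = 1.25×10^-4 K/W
R_perlite board = ln(111.8/76.8)/(2π×0.0481×1) = 1.242 K/W
R_outer film = 1/(h_o·2πr_oL) = 1/(18.4×2π×0.1118×1) = 0.07737 K/W
R_total = 1.324 K/W
Q = ΔT/R_total = 313/1.324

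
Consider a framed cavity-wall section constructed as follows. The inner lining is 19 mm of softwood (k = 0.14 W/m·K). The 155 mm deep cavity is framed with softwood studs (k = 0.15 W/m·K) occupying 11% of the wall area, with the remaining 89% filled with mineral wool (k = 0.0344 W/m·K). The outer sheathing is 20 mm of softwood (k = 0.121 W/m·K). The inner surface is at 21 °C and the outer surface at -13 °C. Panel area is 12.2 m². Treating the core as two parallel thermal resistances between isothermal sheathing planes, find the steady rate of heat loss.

Q ≈ 116 W

Sheathing layers in series; stud and cavity paths in parallel between them.
R_inner = 0.019/(0.14×12.2) = 0.01112 K/W
R_stud  = 0.155/(0.15×0.11×12.2) = 0.77 K/W
R_cav   = 0.155/(0.0344×0.89×12.2) = 0.415 K/W
1/R_core = 1/R_stud + 1/R_cav → R_core = 0.2697 K/W
R_outer = 0.02/(0.121×12.2) = 0.01355 K/W
R_total = 0.2943 K/W
Q = ΔT/R_total = 34/0.2943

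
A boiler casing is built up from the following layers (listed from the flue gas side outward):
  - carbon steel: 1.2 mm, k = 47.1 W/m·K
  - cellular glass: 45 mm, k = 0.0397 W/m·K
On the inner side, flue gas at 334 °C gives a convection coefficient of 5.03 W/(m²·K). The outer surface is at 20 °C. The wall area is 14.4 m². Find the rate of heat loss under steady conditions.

Q ≈ 3390 W

Model the wall as resistances in series:
R_inner film = 1/(h_i·A) = 1/(5.03×14.4) = 0.01381 K/W
R_carbon steel = L/(kA) = 0.0012/(47.1×14.4) = 1.769×10^-6 K/W
R_cellular glass = L/(kA) = 0.045/(0.0397×14.4) = 0.07872 K/W
R_total = 0.09252 K/W
Q = ΔT / R_total = 314 / 0.09252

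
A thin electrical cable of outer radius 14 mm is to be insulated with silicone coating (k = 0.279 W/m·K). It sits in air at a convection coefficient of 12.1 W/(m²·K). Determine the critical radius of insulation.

r_cr ≈ 23.1 mm

For a cylinder r_cr = k/h = 0.279/12.1
r_cr = 23.1 mm; since the bare radius (14 mm) is below r_cr, adding a thin layer of insulation will *increase* heat loss.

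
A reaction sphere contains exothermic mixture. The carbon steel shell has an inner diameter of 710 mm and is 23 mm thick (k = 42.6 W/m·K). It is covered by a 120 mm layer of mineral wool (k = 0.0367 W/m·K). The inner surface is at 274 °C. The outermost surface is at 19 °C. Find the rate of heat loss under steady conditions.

Radial (spherical) resistances in series:
R_carbon steel shell = (1/0.355 − 1/0.378)/(4π×42.6) = 3.202×10^-4 K/W
R_mineral wool = (1/0.378 − 1/0.498)/(4π×0.0367) = 1.382 K/W
R_total = 1.383 K/W
Q = ΔT/R_total = 255/1.383

Q ≈ 184 W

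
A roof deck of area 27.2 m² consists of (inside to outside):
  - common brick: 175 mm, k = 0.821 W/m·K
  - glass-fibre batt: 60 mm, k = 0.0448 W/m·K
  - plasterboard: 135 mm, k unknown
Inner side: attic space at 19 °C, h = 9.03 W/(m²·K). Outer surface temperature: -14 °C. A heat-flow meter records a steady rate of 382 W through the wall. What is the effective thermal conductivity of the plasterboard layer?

Series thermal resistances:
R_inner film = 1/(h_i·A) = 1/(9.03×27.2) = 0.004071 K/W
R_common brick = L/(kA) = 0.175/(0.821×27.2) = 0.007837 K/W
R_glass-fibre batt = L/(kA) = 0.06/(0.0448×27.2) = 0.04924 K/W
Sum of known resistances R_other = 0.06115 K/W
Total R = ΔT/Q = 33/382 = 0.08639 K/W
R_plasterboard = R_total − R_other = 0.02524 K/W
k = L/(R·A) = 0.135/(0.02524×27.2)

k ≈ 0.197 W/(m·K)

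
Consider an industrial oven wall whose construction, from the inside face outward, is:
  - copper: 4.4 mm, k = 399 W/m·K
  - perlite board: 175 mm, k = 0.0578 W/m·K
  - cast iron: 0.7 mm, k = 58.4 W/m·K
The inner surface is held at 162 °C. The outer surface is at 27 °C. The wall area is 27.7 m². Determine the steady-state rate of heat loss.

Series thermal resistances:
R_copper = L/(kA) = 0.0044/(399×27.7) = 3.981×10^-7 K/W
R_perlite board = L/(kA) = 0.175/(0.0578×27.7) = 0.1093 K/W
R_cast iron = L/(kA) = 0.0007/(58.4×27.7) = 4.327×10^-7 K/W
R_total = 0.1093 K/W
Q = ΔT / R_total = 135 / 0.1093

Q ≈ 1240 W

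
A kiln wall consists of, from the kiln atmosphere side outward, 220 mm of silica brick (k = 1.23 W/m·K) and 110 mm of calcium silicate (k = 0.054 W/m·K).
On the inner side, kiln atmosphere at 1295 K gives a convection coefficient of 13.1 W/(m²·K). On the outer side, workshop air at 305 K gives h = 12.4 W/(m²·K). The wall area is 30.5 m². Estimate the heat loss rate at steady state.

Thermal resistances in series:
R_inner film = 1/(h_i·A) = 1/(13.1×30.5) = 0.002503 K/W
R_silica brick = L/(kA) = 0.22/(1.23×30.5) = 0.005864 K/W
R_calcium silicate = L/(kA) = 0.11/(0.054×30.5) = 0.06679 K/W
R_outer film = 1/(h_o·A) = 1/(12.4×30.5) = 0.002644 K/W
R_total = 0.0778 K/W
Q = ΔT / R_total = 990 / 0.0778

Q ≈ 12700 W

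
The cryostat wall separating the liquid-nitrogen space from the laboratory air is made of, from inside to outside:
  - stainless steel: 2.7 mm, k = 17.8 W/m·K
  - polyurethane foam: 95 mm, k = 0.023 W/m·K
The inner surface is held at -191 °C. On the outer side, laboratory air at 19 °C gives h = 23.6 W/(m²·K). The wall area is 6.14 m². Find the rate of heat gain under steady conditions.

Q ≈ 309 W

Treating each layer as a thermal resistance in series:
R_stainless steel = L/(kA) = 0.0027/(17.8×6.14) = 2.47×10^-5 K/W
R_polyurethane foam = L/(kA) = 0.095/(0.023×6.14) = 0.6727 K/W
R_outer film = 1/(h_o·A) = 1/(23.6×6.14) = 0.006901 K/W
R_total = 0.6796 K/W
Q = ΔT / R_total = 210 / 0.6796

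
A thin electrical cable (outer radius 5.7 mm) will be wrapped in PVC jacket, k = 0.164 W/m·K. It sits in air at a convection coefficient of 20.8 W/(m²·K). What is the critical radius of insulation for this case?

r_cr ≈ 7.88 mm

For a cylinder r_cr = k/h = 0.164/20.8
r_cr = 7.88 mm; since the bare radius (5.7 mm) is below r_cr, adding a thin layer of insulation will *increase* heat loss.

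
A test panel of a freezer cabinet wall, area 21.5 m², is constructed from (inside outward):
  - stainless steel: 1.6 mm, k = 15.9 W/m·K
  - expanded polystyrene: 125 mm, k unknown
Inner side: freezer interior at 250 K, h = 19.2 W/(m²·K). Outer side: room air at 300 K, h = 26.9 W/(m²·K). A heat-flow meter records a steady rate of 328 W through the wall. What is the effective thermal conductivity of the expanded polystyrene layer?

k ≈ 0.0392 W/(m·K)

Model the wall as resistances in series:
R_inner film = 1/(h_i·A) = 1/(19.2×21.5) = 0.002422 K/W
R_stainless steel = L/(kA) = 0.0016/(15.9×21.5) = 4.68×10^-6 K/W
R_outer film = 1/(h_o·A) = 1/(26.9×21.5) = 0.001729 K/W
Sum of known resistances R_other = 0.004156 K/W
Total R = ΔT/Q = 50/328 = 0.1524 K/W
R_expanded polystyrene = R_total − R_other = 0.1483 K/W
k = L/(R·A) = 0.125/(0.1483×21.5)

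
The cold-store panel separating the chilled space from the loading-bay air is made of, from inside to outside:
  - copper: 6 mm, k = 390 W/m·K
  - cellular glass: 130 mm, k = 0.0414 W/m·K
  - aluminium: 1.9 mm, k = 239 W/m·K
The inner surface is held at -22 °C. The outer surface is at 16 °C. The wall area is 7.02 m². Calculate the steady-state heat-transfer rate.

Q ≈ 85 W

Using the resistance-network approach (series):
R_copper = L/(kA) = 0.006/(390×7.02) = 2.192×10^-6 K/W
R_cellular glass = L/(kA) = 0.13/(0.0414×7.02) = 0.4473 K/W
R_aluminium = L/(kA) = 0.0019/(239×7.02) = 1.132×10^-6 K/W
R_total = 0.4473 K/W
Q = ΔT / R_total = 38 / 0.4473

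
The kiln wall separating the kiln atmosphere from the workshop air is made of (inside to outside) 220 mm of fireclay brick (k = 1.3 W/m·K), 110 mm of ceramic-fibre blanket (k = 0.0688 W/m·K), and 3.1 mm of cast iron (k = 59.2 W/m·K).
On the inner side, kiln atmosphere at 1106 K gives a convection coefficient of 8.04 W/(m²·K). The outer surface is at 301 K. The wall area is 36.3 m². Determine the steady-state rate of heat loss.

Q ≈ 15400 W

Model the wall as resistances in series:
R_inner film = 1/(h_i·A) = 1/(8.04×36.3) = 0.003426 K/W
R_fireclay brick = L/(kA) = 0.22/(1.3×36.3) = 0.004662 K/W
R_ceramic-fibre blanket = L/(kA) = 0.11/(0.0688×36.3) = 0.04405 K/W
R_cast iron = L/(kA) = 0.0031/(59.2×36.3) = 1.443×10^-6 K/W
R_total = 0.05213 K/W
Q = ΔT / R_total = 805 / 0.05213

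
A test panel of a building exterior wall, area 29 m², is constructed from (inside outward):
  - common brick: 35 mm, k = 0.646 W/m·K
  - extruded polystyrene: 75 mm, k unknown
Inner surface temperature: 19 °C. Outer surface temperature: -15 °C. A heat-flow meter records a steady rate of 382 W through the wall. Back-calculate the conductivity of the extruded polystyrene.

Series thermal resistances:
R_common brick = L/(kA) = 0.035/(0.646×29) = 0.001868 K/W
Sum of known resistances R_other = 0.001868 K/W
Total R = ΔT/Q = 34/382 = 0.08901 K/W
R_extruded polystyrene = R_total − R_other = 0.08714 K/W
k = L/(R·A) = 0.075/(0.08714×29)

k ≈ 0.0297 W/(m·K)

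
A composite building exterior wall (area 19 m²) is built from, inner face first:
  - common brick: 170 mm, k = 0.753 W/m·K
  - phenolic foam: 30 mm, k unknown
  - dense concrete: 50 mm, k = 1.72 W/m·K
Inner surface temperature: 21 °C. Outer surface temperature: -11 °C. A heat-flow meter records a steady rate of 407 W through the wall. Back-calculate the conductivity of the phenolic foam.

Thermal resistances in series:
R_common brick = L/(kA) = 0.17/(0.753×19) = 0.01188 K/W
R_dense concrete = L/(kA) = 0.05/(1.72×19) = 0.00153 K/W
Sum of known resistances R_other = 0.01341 K/W
Total R = ΔT/Q = 32/407 = 0.07862 K/W
R_phenolic foam = R_total − R_other = 0.06521 K/W
k = L/(R·A) = 0.03/(0.06521×19)

k ≈ 0.0242 W/(m·K)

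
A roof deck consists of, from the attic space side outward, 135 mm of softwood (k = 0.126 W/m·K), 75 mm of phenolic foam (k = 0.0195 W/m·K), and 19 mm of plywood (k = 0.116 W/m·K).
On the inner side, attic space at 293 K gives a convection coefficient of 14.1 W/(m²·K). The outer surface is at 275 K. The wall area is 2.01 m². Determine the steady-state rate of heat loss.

Q ≈ 7.02 W

Using the resistance-network approach (series):
R_inner film = 1/(h_i·A) = 1/(14.1×2.01) = 0.03528 K/W
R_softwood = L/(kA) = 0.135/(0.126×2.01) = 0.533 K/W
R_phenolic foam = L/(kA) = 0.075/(0.0195×2.01) = 1.914 K/W
R_plywood = L/(kA) = 0.019/(0.116×2.01) = 0.08149 K/W
R_total = 2.563 K/W
Q = ΔT / R_total = 18 / 2.563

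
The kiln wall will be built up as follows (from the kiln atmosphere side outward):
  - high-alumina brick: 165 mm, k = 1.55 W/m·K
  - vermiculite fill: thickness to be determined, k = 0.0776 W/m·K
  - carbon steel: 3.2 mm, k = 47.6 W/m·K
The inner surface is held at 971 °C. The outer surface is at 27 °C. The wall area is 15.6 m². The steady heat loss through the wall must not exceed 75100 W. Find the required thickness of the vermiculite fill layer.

Using the resistance-network approach (series):
R_high-alumina brick = L/(kA) = 0.165/(1.55×15.6) = 0.006824 K/W
R_carbon steel = L/(kA) = 0.0032/(47.6×15.6) = 4.309×10^-6 K/W
Sum of the known resistances R_other = 0.006828 K/W
Required total resistance R_tot = ΔT/Q_allow = 944/75100 = 0.01257 K/W
R_vermiculite fill = R_tot − R_other = 0.005742 K/W
L = R·k·A = 0.005742×0.0776×15.6

L ≈ 6.95 mm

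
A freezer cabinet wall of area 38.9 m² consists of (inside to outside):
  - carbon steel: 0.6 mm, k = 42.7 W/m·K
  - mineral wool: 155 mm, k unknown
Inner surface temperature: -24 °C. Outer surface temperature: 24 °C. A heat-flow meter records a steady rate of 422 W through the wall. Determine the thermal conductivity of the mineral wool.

k ≈ 0.035 W/(m·K)

Using the resistance-network approach (series):
R_carbon steel = L/(kA) = 0.0006/(42.7×38.9) = 3.612×10^-7 K/W
Sum of known resistances R_other = 3.612×10^-7 K/W
Total R = ΔT/Q = 48/422 = 0.1137 K/W
R_mineral wool = R_total − R_other = 0.1137 K/W
k = L/(R·A) = 0.155/(0.1137×38.9)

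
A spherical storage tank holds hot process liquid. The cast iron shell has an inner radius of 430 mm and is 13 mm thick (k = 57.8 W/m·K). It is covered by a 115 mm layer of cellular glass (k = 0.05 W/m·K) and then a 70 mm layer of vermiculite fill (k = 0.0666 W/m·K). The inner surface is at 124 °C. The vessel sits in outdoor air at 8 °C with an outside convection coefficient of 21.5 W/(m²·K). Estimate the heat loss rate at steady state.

Radial (spherical) resistances in series:
R_cast iron shell = (1/0.43 − 1/0.443)/(4π×57.8) = 9.396×10^-5 K/W
R_cellular glass = (1/0.443 − 1/0.558)/(4π×0.05) = 0.7404 K/W
R_vermiculite fill = (1/0.558 − 1/0.628)/(4π×0.0666) = 0.2387 K/W
R_outer film = 1/(h·4πr_o²) = 1/(21.5×4π×0.628²) = 0.009385 K/W
R_total = 0.9886 K/W
Q = ΔT/R_total = 116/0.9886

Q ≈ 117 W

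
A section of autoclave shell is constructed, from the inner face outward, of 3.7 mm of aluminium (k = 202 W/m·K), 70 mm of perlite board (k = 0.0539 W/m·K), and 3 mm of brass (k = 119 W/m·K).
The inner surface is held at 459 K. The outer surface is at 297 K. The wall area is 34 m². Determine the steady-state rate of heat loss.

Using the resistance-network approach (series):
R_aluminium = L/(kA) = 0.0037/(202×34) = 5.387×10^-7 K/W
R_perlite board = L/(kA) = 0.07/(0.0539×34) = 0.0382 K/W
R_brass = L/(kA) = 0.003/(119×34) = 7.415×10^-7 K/W
R_total = 0.0382 K/W
Q = ΔT / R_total = 162 / 0.0382

Q ≈ 4240 W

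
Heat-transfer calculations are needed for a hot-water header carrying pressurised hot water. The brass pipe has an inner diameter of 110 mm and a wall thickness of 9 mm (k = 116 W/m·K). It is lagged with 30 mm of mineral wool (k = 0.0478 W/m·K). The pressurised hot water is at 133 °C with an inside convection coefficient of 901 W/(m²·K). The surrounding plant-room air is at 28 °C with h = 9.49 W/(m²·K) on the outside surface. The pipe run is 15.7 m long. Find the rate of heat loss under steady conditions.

Q ≈ 1130 W

Cylindrical conduction, so R = ln(r₂/r₁)/(2πkL) per layer, in series:
R_inner film = 1/(h_i·2πr₁L) = 1/(901×2π×0.055×15.7) = 2.046×10^-4 K/W
R_brass pipe wall = ln(64/55)/(2π×116×15.7) = 1.324×10^-5 K/W
R_mineral wool = ln(94/64)/(2π×0.0478×15.7) = 0.08152 K/W
R_outer film = 1/(h_o·2πr_oL) = 1/(9.49×2π×0.094×15.7) = 0.01136 K/W
R_total = 0.09311 K/W
Q = ΔT/R_total = 105/0.09311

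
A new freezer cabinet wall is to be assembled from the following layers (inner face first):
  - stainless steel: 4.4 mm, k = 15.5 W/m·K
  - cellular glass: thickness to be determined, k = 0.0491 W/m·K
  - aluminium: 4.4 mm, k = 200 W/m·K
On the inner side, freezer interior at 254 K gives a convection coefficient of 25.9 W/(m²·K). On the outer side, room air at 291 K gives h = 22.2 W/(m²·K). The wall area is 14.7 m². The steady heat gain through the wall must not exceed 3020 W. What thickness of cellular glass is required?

Treating each layer as a thermal resistance in series:
R_inner film = 1/(h_i·A) = 1/(25.9×14.7) = 0.002627 K/W
R_stainless steel = L/(kA) = 0.0044/(15.5×14.7) = 1.931×10^-5 K/W
R_aluminium = L/(kA) = 0.0044/(200×14.7) = 1.497×10^-6 K/W
R_outer film = 1/(h_o·A) = 1/(22.2×14.7) = 0.003064 K/W
Sum of the known resistances R_other = 0.005712 K/W
Required total resistance R_tot = ΔT/Q_allow = 37/3020 = 0.01225 K/W
R_cellular glass = R_tot − R_other = 0.00654 K/W
L = R·k·A = 0.00654×0.0491×14.7

L ≈ 4.72 mm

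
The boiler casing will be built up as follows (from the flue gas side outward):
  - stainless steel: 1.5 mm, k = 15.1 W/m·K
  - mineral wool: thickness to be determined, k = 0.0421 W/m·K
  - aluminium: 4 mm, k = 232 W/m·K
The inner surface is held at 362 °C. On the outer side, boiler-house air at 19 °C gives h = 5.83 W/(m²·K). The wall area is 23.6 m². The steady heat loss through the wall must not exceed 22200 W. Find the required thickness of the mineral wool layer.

L ≈ 8.12 mm

Model the wall as resistances in series:
R_stainless steel = L/(kA) = 0.0015/(15.1×23.6) = 4.209×10^-6 K/W
R_aluminium = L/(kA) = 0.004/(232×23.6) = 7.306×10^-7 K/W
R_outer film = 1/(h_o·A) = 1/(5.83×23.6) = 0.007268 K/W
Sum of the known resistances R_other = 0.007273 K/W
Required total resistance R_tot = ΔT/Q_allow = 343/22200 = 0.01545 K/W
R_mineral wool = R_tot − R_other = 0.008177 K/W
L = R·k·A = 0.008177×0.0421×23.6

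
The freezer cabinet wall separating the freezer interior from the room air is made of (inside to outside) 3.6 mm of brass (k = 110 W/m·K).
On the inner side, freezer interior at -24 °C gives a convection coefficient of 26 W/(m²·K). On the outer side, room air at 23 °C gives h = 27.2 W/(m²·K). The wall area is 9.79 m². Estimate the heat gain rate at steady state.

Q ≈ 6110 W

Series thermal resistances:
R_inner film = 1/(h_i·A) = 1/(26×9.79) = 0.003929 K/W
R_brass = L/(kA) = 0.0036/(110×9.79) = 3.343×10^-6 K/W
R_outer film = 1/(h_o·A) = 1/(27.2×9.79) = 0.003755 K/W
R_total = 0.007687 K/W
Q = ΔT / R_total = 47 / 0.007687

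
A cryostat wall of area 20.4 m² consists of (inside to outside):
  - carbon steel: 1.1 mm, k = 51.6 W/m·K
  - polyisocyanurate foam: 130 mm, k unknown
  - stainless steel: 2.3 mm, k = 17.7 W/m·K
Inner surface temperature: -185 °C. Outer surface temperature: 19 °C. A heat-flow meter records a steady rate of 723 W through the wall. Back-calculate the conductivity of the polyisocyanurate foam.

Thermal resistances in series:
R_carbon steel = L/(kA) = 0.0011/(51.6×20.4) = 1.045×10^-6 K/W
R_stainless steel = L/(kA) = 0.0023/(17.7×20.4) = 6.37×10^-6 K/W
Sum of known resistances R_other = 7.415×10^-6 K/W
Total R = ΔT/Q = 204/723 = 0.2822 K/W
R_polyisocyanurate foam = R_total − R_other = 0.2822 K/W
k = L/(R·A) = 0.13/(0.2822×20.4)

k ≈ 0.0226 W/(m·K)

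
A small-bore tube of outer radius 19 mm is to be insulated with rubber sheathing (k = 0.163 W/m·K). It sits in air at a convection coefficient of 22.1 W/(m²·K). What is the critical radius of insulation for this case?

r_cr ≈ 7.38 mm

For a cylinder r_cr = k/h = 0.163/22.1
r_cr = 7.38 mm; since the bare radius (19 mm) is above r_cr, any added insulation will reduce heat loss.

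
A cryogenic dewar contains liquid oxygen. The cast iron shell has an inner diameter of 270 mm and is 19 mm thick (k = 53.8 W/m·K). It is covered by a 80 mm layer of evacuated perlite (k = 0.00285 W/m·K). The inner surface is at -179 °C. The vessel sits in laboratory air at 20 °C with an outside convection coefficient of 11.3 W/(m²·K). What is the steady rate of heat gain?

Q ≈ 3.2 W

Radial (spherical) resistances in series:
R_cast iron shell = (1/0.135 − 1/0.154)/(4π×53.8) = 0.001352 K/W
R_evacuated perlite = (1/0.154 − 1/0.234)/(4π×0.00285) = 61.99 K/W
R_outer film = 1/(h·4πr_o²) = 1/(11.3×4π×0.234²) = 0.1286 K/W
R_total = 62.12 K/W
Q = ΔT/R_total = 199/62.12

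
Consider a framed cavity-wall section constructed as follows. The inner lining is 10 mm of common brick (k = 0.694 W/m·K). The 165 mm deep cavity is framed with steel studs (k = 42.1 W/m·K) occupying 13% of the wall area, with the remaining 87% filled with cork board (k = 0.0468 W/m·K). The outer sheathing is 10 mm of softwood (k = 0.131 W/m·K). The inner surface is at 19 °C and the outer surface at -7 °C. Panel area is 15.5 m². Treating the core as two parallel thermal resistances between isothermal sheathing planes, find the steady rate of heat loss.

Sheathing layers in series; stud and cavity paths in parallel between them.
R_inner = 0.01/(0.694×15.5) = 9.296×10^-4 K/W
R_stud  = 0.165/(42.1×0.13×15.5) = 0.001945 K/W
R_cav   = 0.165/(0.0468×0.87×15.5) = 0.2614 K/W
1/R_core = 1/R_stud + 1/R_cav → R_core = 0.001931 K/W
R_outer = 0.01/(0.131×15.5) = 0.004925 K/W
R_total = 0.007785 K/W
Q = ΔT/R_total = 26/0.007785

Q ≈ 3340 W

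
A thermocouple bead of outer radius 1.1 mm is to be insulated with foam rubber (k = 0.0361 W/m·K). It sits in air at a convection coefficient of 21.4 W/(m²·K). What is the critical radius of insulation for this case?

For a sphere r_cr = 2k/h = 2×0.0361/21.4
r_cr = 3.37 mm; since the bare radius (1.1 mm) is below r_cr, adding a thin layer of insulation will *increase* heat loss.

r_cr ≈ 3.37 mm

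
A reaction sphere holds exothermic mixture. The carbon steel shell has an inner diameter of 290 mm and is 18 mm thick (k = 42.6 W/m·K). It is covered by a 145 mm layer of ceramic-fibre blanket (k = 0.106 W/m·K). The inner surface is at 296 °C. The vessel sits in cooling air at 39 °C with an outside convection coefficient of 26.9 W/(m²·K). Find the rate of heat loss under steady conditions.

Q ≈ 117 W

For a spherical shell R = (1/r₁ − 1/r₂)/(4πk); film R = 1/(h·4πr²). In series:
R_carbon steel shell = (1/0.145 − 1/0.163)/(4π×42.6) = 0.001423 K/W
R_ceramic-fibre blanket = (1/0.163 − 1/0.308)/(4π×0.106) = 2.168 K/W
R_outer film = 1/(h·4πr_o²) = 1/(26.9×4π×0.308²) = 0.03118 K/W
R_total = 2.201 K/W
Q = ΔT/R_total = 257/2.201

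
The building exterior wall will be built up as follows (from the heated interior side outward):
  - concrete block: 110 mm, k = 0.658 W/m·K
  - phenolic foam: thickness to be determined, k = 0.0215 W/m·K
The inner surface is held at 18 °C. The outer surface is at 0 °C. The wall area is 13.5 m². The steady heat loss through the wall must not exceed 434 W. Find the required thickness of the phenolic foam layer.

Treating each layer as a thermal resistance in series:
R_concrete block = L/(kA) = 0.11/(0.658×13.5) = 0.01238 K/W
Sum of the known resistances R_other = 0.01238 K/W
Required total resistance R_tot = ΔT/Q_allow = 18/434 = 0.04147 K/W
R_phenolic foam = R_tot − R_other = 0.02909 K/W
L = R·k·A = 0.02909×0.0215×13.5

L ≈ 8.44 mm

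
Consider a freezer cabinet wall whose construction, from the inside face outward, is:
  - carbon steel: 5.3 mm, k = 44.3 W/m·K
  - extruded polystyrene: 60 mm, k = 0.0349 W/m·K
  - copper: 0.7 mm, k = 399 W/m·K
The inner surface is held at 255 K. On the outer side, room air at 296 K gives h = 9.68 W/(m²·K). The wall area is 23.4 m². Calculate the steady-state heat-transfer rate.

Q ≈ 526 W

Treating each layer as a thermal resistance in series:
R_carbon steel = L/(kA) = 0.0053/(44.3×23.4) = 5.113×10^-6 K/W
R_extruded polystyrene = L/(kA) = 0.06/(0.0349×23.4) = 0.07347 K/W
R_copper = L/(kA) = 0.0007/(399×23.4) = 7.497×10^-8 K/W
R_outer film = 1/(h_o·A) = 1/(9.68×23.4) = 0.004415 K/W
R_total = 0.07789 K/W
Q = ΔT / R_total = 41 / 0.07789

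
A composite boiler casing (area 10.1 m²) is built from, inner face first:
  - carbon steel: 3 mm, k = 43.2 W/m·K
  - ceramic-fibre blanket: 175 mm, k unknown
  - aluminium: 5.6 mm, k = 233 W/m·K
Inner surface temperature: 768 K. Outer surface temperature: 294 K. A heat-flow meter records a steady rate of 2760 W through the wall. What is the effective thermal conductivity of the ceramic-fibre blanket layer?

Model the wall as resistances in series:
R_carbon steel = L/(kA) = 0.003/(43.2×10.1) = 6.876×10^-6 K/W
R_aluminium = L/(kA) = 0.0056/(233×10.1) = 2.38×10^-6 K/W
Sum of known resistances R_other = 9.255×10^-6 K/W
Total R = ΔT/Q = 474/2760 = 0.1717 K/W
R_ceramic-fibre blanket = R_total − R_other = 0.1717 K/W
k = L/(R·A) = 0.175/(0.1717×10.1)

k ≈ 0.101 W/(m·K)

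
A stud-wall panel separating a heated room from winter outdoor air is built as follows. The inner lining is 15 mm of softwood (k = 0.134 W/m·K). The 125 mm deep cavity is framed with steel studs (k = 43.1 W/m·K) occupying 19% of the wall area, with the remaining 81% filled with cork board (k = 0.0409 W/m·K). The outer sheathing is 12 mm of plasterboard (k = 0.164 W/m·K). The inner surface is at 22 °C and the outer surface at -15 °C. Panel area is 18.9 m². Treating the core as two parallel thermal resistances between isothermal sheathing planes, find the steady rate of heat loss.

Q ≈ 3490 W

Sheathing layers in series; stud and cavity paths in parallel between them.
R_inner = 0.015/(0.134×18.9) = 0.005923 K/W
R_stud  = 0.125/(43.1×0.19×18.9) = 8.076×10^-4 K/W
R_cav   = 0.125/(0.0409×0.81×18.9) = 0.1996 K/W
1/R_core = 1/R_stud + 1/R_cav → R_core = 8.044×10^-4 K/W
R_outer = 0.012/(0.164×18.9) = 0.003871 K/W
R_total = 0.0106 K/W
Q = ΔT/R_total = 37/0.0106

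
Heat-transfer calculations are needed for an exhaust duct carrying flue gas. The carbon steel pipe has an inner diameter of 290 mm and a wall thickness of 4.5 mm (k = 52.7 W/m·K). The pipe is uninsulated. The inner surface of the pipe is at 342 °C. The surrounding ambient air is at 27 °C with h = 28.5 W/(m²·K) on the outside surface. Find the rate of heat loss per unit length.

q′ ≈ 8410 W/m

Radial resistances (cylindrical: R_cond = ln(r_o/r_i)/(2πkL), R_conv = 1/(h·2πrL)):
R_carbon steel pipe wall = ln(149.5/145)/(2π×52.7×1) = 9.23×10^-5 K/W
R_outer film = 1/(h_o·2πr_oL) = 1/(28.5×2π×0.1495×1) = 0.03735 K/W
R_total = 0.03745 K/W
Q = ΔT/R_total = 315/0.03745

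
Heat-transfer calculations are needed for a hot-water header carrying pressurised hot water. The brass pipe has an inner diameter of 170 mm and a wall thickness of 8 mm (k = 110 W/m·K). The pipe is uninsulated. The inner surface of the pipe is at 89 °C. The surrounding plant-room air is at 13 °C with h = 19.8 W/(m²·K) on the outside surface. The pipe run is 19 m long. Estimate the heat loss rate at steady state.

Q ≈ 16700 W

Per-layer cylindrical resistances, series-summed:
R_brass pipe wall = ln(93/85)/(2π×110×19) = 6.85×10^-6 K/W
R_outer film = 1/(h_o·2πr_oL) = 1/(19.8×2π×0.093×19) = 0.004549 K/W
R_total = 0.004556 K/W
Q = ΔT/R_total = 76/0.004556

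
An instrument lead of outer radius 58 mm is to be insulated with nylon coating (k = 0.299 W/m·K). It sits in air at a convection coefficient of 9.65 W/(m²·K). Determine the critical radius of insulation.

For a cylinder r_cr = k/h = 0.299/9.65
r_cr = 31 mm; since the bare radius (58 mm) is above r_cr, any added insulation will reduce heat loss.

r_cr ≈ 31 mm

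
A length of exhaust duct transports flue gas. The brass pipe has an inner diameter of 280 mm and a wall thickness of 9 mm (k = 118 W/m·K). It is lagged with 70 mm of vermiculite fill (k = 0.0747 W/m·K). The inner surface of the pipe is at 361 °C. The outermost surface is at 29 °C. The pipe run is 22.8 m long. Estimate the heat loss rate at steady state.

Per-layer cylindrical resistances, series-summed:
R_brass pipe wall = ln(149/140)/(2π×118×22.8) = 3.686×10^-6 K/W
R_vermiculite fill = ln(219/149)/(2π×0.0747×22.8) = 0.03599 K/W
R_total = 0.03599 K/W
Q = ΔT/R_total = 332/0.03599

Q ≈ 9220 W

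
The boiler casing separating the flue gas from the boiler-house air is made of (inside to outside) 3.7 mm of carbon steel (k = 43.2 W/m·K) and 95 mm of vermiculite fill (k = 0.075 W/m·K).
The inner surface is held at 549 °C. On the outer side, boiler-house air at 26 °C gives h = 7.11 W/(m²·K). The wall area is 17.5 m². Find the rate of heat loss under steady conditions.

Thermal resistances in series:
R_carbon steel = L/(kA) = 0.0037/(43.2×17.5) = 4.894×10^-6 K/W
R_vermiculite fill = L/(kA) = 0.095/(0.075×17.5) = 0.07238 K/W
R_outer film = 1/(h_o·A) = 1/(7.11×17.5) = 0.008037 K/W
R_total = 0.08042 K/W
Q = ΔT / R_total = 523 / 0.08042

Q ≈ 6500 W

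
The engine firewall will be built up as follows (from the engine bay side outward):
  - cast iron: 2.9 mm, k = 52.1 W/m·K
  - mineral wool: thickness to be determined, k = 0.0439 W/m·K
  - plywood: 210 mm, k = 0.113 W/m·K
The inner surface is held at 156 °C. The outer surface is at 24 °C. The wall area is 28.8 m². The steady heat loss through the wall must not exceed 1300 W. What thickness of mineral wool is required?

Model the wall as resistances in series:
R_cast iron = L/(kA) = 0.0029/(52.1×28.8) = 1.933×10^-6 K/W
R_plywood = L/(kA) = 0.21/(0.113×28.8) = 0.06453 K/W
Sum of the known resistances R_other = 0.06453 K/W
Required total resistance R_tot = ΔT/Q_allow = 132/1300 = 0.1015 K/W
R_mineral wool = R_tot − R_other = 0.03701 K/W
L = R·k·A = 0.03701×0.0439×28.8

L ≈ 46.8 mm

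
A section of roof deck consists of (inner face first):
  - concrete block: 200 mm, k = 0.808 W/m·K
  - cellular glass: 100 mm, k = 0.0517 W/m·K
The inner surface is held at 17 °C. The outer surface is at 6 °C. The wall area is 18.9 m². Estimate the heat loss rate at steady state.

Treating each layer as a thermal resistance in series:
R_concrete block = L/(kA) = 0.2/(0.808×18.9) = 0.0131 K/W
R_cellular glass = L/(kA) = 0.1/(0.0517×18.9) = 0.1023 K/W
R_total = 0.1154 K/W
Q = ΔT / R_total = 11 / 0.1154

Q ≈ 95.3 W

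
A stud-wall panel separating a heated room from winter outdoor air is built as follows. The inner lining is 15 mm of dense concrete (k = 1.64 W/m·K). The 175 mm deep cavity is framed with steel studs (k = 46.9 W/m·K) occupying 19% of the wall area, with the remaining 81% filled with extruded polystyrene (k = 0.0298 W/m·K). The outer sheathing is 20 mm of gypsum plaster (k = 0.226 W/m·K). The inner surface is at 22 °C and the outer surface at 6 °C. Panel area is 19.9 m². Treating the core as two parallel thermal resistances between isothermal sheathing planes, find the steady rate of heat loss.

Sheathing layers in series; stud and cavity paths in parallel between them.
R_inner = 0.015/(1.64×19.9) = 4.596×10^-4 K/W
R_stud  = 0.175/(46.9×0.19×19.9) = 9.869×10^-4 K/W
R_cav   = 0.175/(0.0298×0.81×19.9) = 0.3643 K/W
1/R_core = 1/R_stud + 1/R_cav → R_core = 9.842×10^-4 K/W
R_outer = 0.02/(0.226×19.9) = 0.004447 K/W
R_total = 0.005891 K/W
Q = ΔT/R_total = 16/0.005891

Q ≈ 2720 W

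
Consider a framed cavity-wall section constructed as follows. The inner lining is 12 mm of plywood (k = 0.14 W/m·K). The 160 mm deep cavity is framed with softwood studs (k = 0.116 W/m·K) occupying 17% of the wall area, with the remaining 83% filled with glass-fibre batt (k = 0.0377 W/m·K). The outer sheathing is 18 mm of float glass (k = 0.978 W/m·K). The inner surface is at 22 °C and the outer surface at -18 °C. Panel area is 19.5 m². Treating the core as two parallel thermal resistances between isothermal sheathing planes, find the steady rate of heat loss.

Q ≈ 241 W

Sheathing layers in series; stud and cavity paths in parallel between them.
R_inner = 0.012/(0.14×19.5) = 0.004396 K/W
R_stud  = 0.16/(0.116×0.17×19.5) = 0.4161 K/W
R_cav   = 0.16/(0.0377×0.83×19.5) = 0.2622 K/W
1/R_core = 1/R_stud + 1/R_cav → R_core = 0.1609 K/W
R_outer = 0.018/(0.978×19.5) = 9.438×10^-4 K/W
R_total = 0.1662 K/W
Q = ΔT/R_total = 40/0.1662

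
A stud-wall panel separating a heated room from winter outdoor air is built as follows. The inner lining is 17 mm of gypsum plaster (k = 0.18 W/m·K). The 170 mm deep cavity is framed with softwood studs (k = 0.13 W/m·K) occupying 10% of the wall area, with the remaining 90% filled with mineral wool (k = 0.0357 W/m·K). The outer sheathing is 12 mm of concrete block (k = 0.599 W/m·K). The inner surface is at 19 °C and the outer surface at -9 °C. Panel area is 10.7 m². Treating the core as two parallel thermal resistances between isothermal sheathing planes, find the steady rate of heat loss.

Q ≈ 77.2 W

Sheathing layers in series; stud and cavity paths in parallel between them.
R_inner = 0.017/(0.18×10.7) = 0.008827 K/W
R_stud  = 0.17/(0.13×0.1×10.7) = 1.222 K/W
R_cav   = 0.17/(0.0357×0.9×10.7) = 0.4945 K/W
1/R_core = 1/R_stud + 1/R_cav → R_core = 0.352 K/W
R_outer = 0.012/(0.599×10.7) = 0.001872 K/W
R_total = 0.3627 K/W
Q = ΔT/R_total = 28/0.3627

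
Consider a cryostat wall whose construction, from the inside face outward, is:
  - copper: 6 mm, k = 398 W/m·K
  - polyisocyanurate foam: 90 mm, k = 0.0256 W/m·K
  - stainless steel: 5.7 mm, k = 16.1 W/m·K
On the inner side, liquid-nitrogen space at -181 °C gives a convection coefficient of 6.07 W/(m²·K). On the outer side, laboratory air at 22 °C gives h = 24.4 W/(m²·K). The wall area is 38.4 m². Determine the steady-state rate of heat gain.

Q ≈ 2090 W

Model the wall as resistances in series:
R_inner film = 1/(h_i·A) = 1/(6.07×38.4) = 0.00429 K/W
R_copper = L/(kA) = 0.006/(398×38.4) = 3.926×10^-7 K/W
R_polyisocyanurate foam = L/(kA) = 0.09/(0.0256×38.4) = 0.09155 K/W
R_stainless steel = L/(kA) = 0.0057/(16.1×38.4) = 9.22×10^-6 K/W
R_outer film = 1/(h_o·A) = 1/(24.4×38.4) = 0.001067 K/W
R_total = 0.09692 K/W
Q = ΔT / R_total = 203 / 0.09692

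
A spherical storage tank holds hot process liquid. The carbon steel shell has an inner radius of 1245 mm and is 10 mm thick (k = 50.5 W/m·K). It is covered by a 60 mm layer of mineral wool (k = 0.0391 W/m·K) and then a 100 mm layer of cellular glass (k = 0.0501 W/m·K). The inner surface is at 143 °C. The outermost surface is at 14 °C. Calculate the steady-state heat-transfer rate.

Each spherical layer contributes R = (1/r_i − 1/r_o)/(4πk):
R_carbon steel shell = (1/1.245 − 1/1.255)/(4π×50.5) = 1.009×10^-5 K/W
R_mineral wool = (1/1.255 − 1/1.315)/(4π×0.0391) = 0.07399 K/W
R_cellular glass = (1/1.315 − 1/1.415)/(4π×0.0501) = 0.08536 K/W
R_total = 0.1594 K/W
Q = ΔT/R_total = 129/0.1594

Q ≈ 809 W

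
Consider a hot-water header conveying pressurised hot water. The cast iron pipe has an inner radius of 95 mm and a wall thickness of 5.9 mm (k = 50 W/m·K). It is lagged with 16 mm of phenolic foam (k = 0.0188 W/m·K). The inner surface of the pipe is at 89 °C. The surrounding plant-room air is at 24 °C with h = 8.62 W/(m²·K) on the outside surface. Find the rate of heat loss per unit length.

Cylindrical conduction, so R = ln(r₂/r₁)/(2πkL) per layer, in series:
R_cast iron pipe wall = ln(100.9/95)/(2π×50×1) = 1.918×10^-4 K/W
R_phenolic foam = ln(116.9/100.9)/(2π×0.0188×1) = 1.246 K/W
R_outer film = 1/(h_o·2πr_oL) = 1/(8.62×2π×0.1169×1) = 0.1579 K/W
R_total = 1.404 K/W
Q = ΔT/R_total = 65/1.404

q′ ≈ 46.3 W/m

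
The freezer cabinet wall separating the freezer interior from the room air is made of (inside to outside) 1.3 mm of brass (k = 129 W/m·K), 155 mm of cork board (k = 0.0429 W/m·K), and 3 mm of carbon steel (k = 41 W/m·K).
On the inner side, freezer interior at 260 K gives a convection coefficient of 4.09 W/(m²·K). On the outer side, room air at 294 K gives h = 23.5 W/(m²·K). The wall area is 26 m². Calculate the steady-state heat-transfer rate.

Thermal resistances in series:
R_inner film = 1/(h_i·A) = 1/(4.09×26) = 0.009404 K/W
R_brass = L/(kA) = 0.0013/(129×26) = 3.876×10^-7 K/W
R_cork board = L/(kA) = 0.155/(0.0429×26) = 0.139 K/W
R_carbon steel = L/(kA) = 0.003/(41×26) = 2.814×10^-6 K/W
R_outer film = 1/(h_o·A) = 1/(23.5×26) = 0.001637 K/W
R_total = 0.15 K/W
Q = ΔT / R_total = 34 / 0.15

Q ≈ 227 W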